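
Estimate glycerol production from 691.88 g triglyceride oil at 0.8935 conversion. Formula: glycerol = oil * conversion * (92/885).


glycerol = oil * conv * (92/885)
= 691.88 * 0.8935 * 92 / 885
= 64.2643 g

64.2643 g


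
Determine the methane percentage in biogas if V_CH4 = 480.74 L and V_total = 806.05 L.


CH4% = V_CH4 / V_total * 100
= 480.74 / 806.05 * 100
= 59.6415%

59.6415%


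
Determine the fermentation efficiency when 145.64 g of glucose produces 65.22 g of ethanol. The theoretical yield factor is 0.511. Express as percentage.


Fermentation efficiency = (actual / (0.511 * glucose)) * 100
= (65.22 / (0.511 * 145.64)) * 100
= 87.6353%

87.6353%


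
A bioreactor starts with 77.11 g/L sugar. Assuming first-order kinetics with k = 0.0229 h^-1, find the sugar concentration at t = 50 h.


S = S0 * exp(-k * t)
S = 77.11 * exp(-0.0229 * 50)
S = 24.5382 g/L

24.5382 g/L


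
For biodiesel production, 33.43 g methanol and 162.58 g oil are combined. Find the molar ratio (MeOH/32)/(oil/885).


Molar ratio = n_MeOH / n_oil = (MeOH/32) / (oil/885) = (MeOH * 885) / (32 * oil)
= (33.43 * 885) / (32 * 162.58)
= 5.6867

5.6867


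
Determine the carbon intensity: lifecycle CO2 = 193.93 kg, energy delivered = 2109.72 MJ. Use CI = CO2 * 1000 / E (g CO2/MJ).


CI = CO2 * 1000 / E
= 193.93 * 1000 / 2109.72
= 91.9222 g CO2/MJ

91.9222 g CO2/MJ


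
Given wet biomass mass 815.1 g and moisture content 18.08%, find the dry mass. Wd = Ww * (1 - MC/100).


Wd = Ww * (1 - MC/100)
= 815.1 * (1 - 18.08/100)
= 667.7299 g

667.7299 g


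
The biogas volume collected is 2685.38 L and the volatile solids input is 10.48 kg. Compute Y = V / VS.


Y = V / VS
= 2685.38 / 10.48
= 256.2385 L/kg VS

256.2385 L/kg VS


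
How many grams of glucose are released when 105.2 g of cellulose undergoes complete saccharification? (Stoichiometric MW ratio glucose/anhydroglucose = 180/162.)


glucose = cellulose * 180/162
= 105.2 * 180/162
= 116.8889 g

116.8889 g


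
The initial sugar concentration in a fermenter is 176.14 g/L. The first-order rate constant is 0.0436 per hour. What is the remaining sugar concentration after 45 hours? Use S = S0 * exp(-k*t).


S = S0 * exp(-k * t)
S = 176.14 * exp(-0.0436 * 45)
S = 24.7612 g/L

24.7612 g/L


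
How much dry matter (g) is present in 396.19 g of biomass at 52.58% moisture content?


Wd = Ww * (1 - MC/100)
= 396.19 * (1 - 52.58/100)
= 187.8733 g

187.8733 g


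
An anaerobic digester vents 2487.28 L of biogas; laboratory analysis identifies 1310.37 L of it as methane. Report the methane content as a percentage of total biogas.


CH4% = V_CH4 / V_total * 100
= 1310.37 / 2487.28 * 100
= 52.6829%

52.6829%


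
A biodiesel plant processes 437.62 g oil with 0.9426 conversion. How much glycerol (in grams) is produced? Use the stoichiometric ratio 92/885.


glycerol = oil * conv * (92/885)
= 437.62 * 0.9426 * 92 / 885
= 42.8814 g

42.8814 g


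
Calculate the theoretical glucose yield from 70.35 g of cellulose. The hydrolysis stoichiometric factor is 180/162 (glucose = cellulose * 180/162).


glucose = cellulose * 180/162
= 70.35 * 180/162
= 78.1667 g

78.1667 g


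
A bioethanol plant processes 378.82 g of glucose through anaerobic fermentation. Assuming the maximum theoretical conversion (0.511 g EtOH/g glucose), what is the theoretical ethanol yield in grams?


Theoretical ethanol yield: m_EtOH = 0.511 * m_glucose
m_EtOH = 0.511 * 378.82 = 193.5770 g

193.5770 g


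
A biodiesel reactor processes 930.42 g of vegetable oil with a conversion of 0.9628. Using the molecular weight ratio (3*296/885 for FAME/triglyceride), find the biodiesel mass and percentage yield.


m_FAME = oil * conv * (3 * 296 / 885) = oil * conv * (888/885)
= 930.42 * 0.9628 * 888 / 885
= 898.8450 g
Y = m_FAME / oil * 100 = conv * (888/885) * 100
= 0.9628 * 888 / 885 * 100
= 96.61%

898.8450 g FAME; Y = 96.61%


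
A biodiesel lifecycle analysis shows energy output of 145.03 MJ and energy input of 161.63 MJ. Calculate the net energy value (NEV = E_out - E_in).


NEV = E_out - E_in
= 145.03 - 161.63
= -16.6000 MJ

-16.6000 MJ


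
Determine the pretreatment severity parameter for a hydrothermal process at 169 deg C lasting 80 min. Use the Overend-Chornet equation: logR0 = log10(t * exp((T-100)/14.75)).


logR0 = log10(t * exp((T - 100) / 14.75))
= log10(80 * exp((169 - 100) / 14.75))
= 3.9347

3.9347


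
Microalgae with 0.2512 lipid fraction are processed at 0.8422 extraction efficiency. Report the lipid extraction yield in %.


Y = lipid_content * extraction_eff * 100
= 0.2512 * 0.8422 * 100
= 21.1561%

21.1561%


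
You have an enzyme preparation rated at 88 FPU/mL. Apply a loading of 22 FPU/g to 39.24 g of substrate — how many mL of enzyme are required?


V = dosage * m_sub / activity
V = 22 * 39.24 / 88
V = 9.8100 mL

9.8100 mL


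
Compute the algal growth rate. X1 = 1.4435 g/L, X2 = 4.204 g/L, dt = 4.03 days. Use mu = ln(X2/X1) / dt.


mu = ln(X2/X1) / dt
= ln(4.204/1.4435) / 4.03
= 0.2653 per day

0.2653 per day


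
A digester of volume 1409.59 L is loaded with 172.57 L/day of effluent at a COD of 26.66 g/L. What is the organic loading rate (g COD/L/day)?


OLR = Q * S / V
= 172.57 * 26.66 / 1409.59
= 3.2639 g/L/day

3.2639 g/L/day


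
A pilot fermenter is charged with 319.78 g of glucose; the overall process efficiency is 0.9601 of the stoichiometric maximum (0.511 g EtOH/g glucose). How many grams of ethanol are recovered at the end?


Actual ethanol: m = 0.511 * 319.78 * 0.9601
m = 156.8876 g

156.8876 g


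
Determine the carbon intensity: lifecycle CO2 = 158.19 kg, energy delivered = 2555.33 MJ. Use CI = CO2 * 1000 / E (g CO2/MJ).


CI = CO2 * 1000 / E
= 158.19 * 1000 / 2555.33
= 61.9059 g CO2/MJ

61.9059 g CO2/MJ


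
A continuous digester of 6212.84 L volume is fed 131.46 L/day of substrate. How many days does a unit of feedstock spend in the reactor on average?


HRT = V / Q
= 6212.84 / 131.46
= 47.2603 days

47.2603 days


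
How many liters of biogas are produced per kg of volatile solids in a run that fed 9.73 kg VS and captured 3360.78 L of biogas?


Y = V / VS
= 3360.78 / 9.73
= 345.4039 L/kg VS

345.4039 L/kg VS


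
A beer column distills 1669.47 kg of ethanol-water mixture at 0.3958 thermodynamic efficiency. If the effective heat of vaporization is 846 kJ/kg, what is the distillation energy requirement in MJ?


E = m * 846 / (eta * 1000)
= 1669.47 * 846 / (0.3958 * 1000)
= 3568.3972 MJ

3568.3972 MJ


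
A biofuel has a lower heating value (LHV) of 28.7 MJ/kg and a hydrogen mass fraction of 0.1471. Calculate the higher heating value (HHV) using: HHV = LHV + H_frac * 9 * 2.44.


HHV = LHV + H_frac * 9 * 2.44
= 28.7 + 0.1471 * 9 * 2.44
= 31.9303 MJ/kg

31.9303 MJ/kg


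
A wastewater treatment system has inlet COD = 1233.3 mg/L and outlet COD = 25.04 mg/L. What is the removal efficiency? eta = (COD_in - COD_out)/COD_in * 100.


eta = (COD_in - COD_out) / COD_in * 100
= (1233.3 - 25.04) / 1233.3 * 100
= 97.9697%

97.9697%


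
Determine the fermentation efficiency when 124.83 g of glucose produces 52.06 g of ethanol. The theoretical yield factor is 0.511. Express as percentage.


Fermentation efficiency = (actual / (0.511 * glucose)) * 100
= (52.06 / (0.511 * 124.83)) * 100
= 81.6139%

81.6139%


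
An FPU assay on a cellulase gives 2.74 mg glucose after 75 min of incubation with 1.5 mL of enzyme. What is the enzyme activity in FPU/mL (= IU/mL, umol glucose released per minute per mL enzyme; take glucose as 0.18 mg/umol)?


Activity = glucose_mg / (0.18 mg/umol * V_mL * t_min)
= 2.74 / (0.18 * 1.5 * 75)
= 0.1353 FPU/mL

0.1353 FPU/mL


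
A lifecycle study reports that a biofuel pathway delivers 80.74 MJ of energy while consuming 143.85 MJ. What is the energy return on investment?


EROI = E_out / E_in
= 80.74 / 143.85
= 0.5613

0.5613


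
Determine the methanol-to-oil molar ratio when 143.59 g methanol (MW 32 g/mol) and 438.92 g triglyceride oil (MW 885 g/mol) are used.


Molar ratio = n_MeOH / n_oil = (MeOH/32) / (oil/885) = (MeOH * 885) / (32 * oil)
= (143.59 * 885) / (32 * 438.92)
= 9.0476

9.0476


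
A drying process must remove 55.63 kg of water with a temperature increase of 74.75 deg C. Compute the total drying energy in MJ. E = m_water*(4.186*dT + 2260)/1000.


E = m_water * (4.186 * dT + 2260) / 1000
= 55.63 * (4.186 * 74.75 + 2260) / 1000
= 143.1306 MJ

143.1306 MJ


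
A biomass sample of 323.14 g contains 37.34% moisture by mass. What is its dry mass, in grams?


Wd = Ww * (1 - MC/100)
= 323.14 * (1 - 37.34/100)
= 202.4795 g

202.4795 g


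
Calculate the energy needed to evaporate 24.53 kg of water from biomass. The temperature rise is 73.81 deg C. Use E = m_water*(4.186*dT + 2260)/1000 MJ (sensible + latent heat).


E = m_water * (4.186 * dT + 2260) / 1000
= 24.53 * (4.186 * 73.81 + 2260) / 1000
= 63.0168 MJ

63.0168 MJ


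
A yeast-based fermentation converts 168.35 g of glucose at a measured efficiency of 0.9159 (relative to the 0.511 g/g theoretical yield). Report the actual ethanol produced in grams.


Actual ethanol: m = 0.511 * 168.35 * 0.9159
m = 78.7920 g

78.7920 g


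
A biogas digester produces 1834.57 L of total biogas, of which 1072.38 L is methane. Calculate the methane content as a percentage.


CH4% = V_CH4 / V_total * 100
= 1072.38 / 1834.57 * 100
= 58.4540%

58.4540%


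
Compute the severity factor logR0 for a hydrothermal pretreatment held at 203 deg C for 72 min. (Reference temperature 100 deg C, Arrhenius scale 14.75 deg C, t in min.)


logR0 = log10(t * exp((T - 100) / 14.75))
= log10(72 * exp((203 - 100) / 14.75))
= 4.8900

4.8900


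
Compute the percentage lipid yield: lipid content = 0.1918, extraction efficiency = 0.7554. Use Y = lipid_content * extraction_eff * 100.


Y = lipid_content * extraction_eff * 100
= 0.1918 * 0.7554 * 100
= 14.4886%

14.4886%


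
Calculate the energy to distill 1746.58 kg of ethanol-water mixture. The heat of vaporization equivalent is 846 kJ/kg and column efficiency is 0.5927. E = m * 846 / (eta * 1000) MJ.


E = m * 846 / (eta * 1000)
= 1746.58 * 846 / (0.5927 * 1000)
= 2493.0094 MJ

2493.0094 MJ


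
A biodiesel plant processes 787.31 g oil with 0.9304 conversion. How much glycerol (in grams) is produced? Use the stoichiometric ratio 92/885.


glycerol = oil * conv * (92/885)
= 787.31 * 0.9304 * 92 / 885
= 76.1483 g

76.1483 g


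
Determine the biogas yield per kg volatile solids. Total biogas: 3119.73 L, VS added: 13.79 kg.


Y = V / VS
= 3119.73 / 13.79
= 226.2313 L/kg VS

226.2313 L/kg VS


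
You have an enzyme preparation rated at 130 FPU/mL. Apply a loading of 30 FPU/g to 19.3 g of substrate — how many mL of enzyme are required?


V = dosage * m_sub / activity
V = 30 * 19.3 / 130
V = 4.4538 mL

4.4538 mL


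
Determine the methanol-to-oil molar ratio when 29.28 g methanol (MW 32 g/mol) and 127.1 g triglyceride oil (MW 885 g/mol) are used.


Molar ratio = n_MeOH / n_oil = (MeOH/32) / (oil/885) = (MeOH * 885) / (32 * oil)
= (29.28 * 885) / (32 * 127.1)
= 6.3712

6.3712


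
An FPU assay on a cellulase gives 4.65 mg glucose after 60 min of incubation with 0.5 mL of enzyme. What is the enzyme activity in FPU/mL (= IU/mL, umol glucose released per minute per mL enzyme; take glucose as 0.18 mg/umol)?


Activity = glucose_mg / (0.18 mg/umol * V_mL * t_min)
= 4.65 / (0.18 * 0.5 * 60)
= 0.8611 FPU/mL

0.8611 FPU/mL


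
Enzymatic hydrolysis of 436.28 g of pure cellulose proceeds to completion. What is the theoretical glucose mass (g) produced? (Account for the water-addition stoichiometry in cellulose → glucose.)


glucose = cellulose * 180/162
= 436.28 * 180/162
= 484.7556 g

484.7556 g


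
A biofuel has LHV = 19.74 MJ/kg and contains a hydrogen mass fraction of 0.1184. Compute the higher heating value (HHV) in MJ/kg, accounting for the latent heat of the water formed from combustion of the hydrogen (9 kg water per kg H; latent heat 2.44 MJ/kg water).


HHV = LHV + H_frac * 9 * 2.44
= 19.74 + 0.1184 * 9 * 2.44
= 22.3401 MJ/kg

22.3401 MJ/kg


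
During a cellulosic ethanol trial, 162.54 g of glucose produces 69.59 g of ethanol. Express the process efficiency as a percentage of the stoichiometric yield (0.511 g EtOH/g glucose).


Fermentation efficiency = (actual / (0.511 * glucose)) * 100
= (69.59 / (0.511 * 162.54)) * 100
= 83.7849%

83.7849%


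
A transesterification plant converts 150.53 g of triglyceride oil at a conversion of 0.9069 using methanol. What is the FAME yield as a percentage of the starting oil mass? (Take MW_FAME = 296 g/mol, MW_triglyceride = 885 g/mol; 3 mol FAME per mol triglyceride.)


m_FAME = oil * conv * (3 * 296 / 885) = oil * conv * (888/885)
= 150.53 * 0.9069 * 888 / 885
= 136.9784 g
Y = m_FAME / oil * 100 = conv * (888/885) * 100
= 0.9069 * 888 / 885 * 100
= 91.00%

91.00%


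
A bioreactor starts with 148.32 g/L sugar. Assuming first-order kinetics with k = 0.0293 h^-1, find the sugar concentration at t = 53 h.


S = S0 * exp(-k * t)
S = 148.32 * exp(-0.0293 * 53)
S = 31.3895 g/L

31.3895 g/L


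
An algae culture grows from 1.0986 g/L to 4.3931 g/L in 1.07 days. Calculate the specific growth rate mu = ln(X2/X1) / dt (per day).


mu = ln(X2/X1) / dt
= ln(4.3931/1.0986) / 1.07
= 1.2953 per day

1.2953 per day


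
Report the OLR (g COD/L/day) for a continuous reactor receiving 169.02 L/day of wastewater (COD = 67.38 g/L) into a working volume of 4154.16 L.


OLR = Q * S / V
= 169.02 * 67.38 / 4154.16
= 2.7415 g/L/day

2.7415 g/L/day


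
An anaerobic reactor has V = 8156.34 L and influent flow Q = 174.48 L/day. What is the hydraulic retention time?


HRT = V / Q
= 8156.34 / 174.48
= 46.7466 days

46.7466 days


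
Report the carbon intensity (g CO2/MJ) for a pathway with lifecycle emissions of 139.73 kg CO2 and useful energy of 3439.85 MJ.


CI = CO2 * 1000 / E
= 139.73 * 1000 / 3439.85
= 40.6210 g CO2/MJ

40.6210 g CO2/MJ


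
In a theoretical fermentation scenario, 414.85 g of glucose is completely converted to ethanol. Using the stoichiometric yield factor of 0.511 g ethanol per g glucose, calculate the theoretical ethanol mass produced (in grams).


Theoretical ethanol yield: m_EtOH = 0.511 * m_glucose
m_EtOH = 0.511 * 414.85 = 211.9884 g

211.9884 g


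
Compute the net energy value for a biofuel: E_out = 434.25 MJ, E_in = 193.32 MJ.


NEV = E_out - E_in
= 434.25 - 193.32
= 240.9300 MJ

240.9300 MJ


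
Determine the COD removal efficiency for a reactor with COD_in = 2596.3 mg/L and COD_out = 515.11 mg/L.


eta = (COD_in - COD_out) / COD_in * 100
= (2596.3 - 515.11) / 2596.3 * 100
= 80.1598%

80.1598%


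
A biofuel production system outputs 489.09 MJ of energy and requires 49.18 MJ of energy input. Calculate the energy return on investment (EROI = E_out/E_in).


EROI = E_out / E_in
= 489.09 / 49.18
= 9.9449

9.9449


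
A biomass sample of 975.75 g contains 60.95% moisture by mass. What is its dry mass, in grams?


Wd = Ww * (1 - MC/100)
= 975.75 * (1 - 60.95/100)
= 381.0304 g

381.0304 g


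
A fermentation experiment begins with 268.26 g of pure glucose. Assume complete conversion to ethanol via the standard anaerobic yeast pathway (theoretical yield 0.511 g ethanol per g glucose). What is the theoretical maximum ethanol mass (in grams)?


Theoretical ethanol yield: m_EtOH = 0.511 * m_glucose
m_EtOH = 0.511 * 268.26 = 137.0809 g

137.0809 g


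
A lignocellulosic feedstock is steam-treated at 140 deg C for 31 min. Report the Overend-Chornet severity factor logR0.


logR0 = log10(t * exp((T - 100) / 14.75))
= log10(31 * exp((140 - 100) / 14.75))
= 2.6691

2.6691


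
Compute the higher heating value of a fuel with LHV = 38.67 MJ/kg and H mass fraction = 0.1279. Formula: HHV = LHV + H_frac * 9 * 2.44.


HHV = LHV + H_frac * 9 * 2.44
= 38.67 + 0.1279 * 9 * 2.44
= 41.4787 MJ/kg

41.4787 MJ/kg


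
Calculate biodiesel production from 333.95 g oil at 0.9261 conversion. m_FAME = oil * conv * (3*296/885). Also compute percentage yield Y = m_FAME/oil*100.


m_FAME = oil * conv * (3 * 296 / 885) = oil * conv * (888/885)
= 333.95 * 0.9261 * 888 / 885
= 310.3195 g
Y = m_FAME / oil * 100 = conv * (888/885) * 100
= 0.9261 * 888 / 885 * 100
= 92.92%

310.3195 g FAME; Y = 92.92%


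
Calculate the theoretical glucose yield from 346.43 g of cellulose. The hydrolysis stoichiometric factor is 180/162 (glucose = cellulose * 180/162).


glucose = cellulose * 180/162
= 346.43 * 180/162
= 384.9222 g

384.9222 g


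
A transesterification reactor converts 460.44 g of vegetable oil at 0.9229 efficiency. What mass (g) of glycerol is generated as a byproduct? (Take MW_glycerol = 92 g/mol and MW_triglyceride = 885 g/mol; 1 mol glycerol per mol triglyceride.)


glycerol = oil * conv * (92/885)
= 460.44 * 0.9229 * 92 / 885
= 44.1746 g

44.1746 g


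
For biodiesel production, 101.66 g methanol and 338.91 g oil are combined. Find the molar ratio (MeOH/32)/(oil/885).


Molar ratio = n_MeOH / n_oil = (MeOH/32) / (oil/885) = (MeOH * 885) / (32 * oil)
= (101.66 * 885) / (32 * 338.91)
= 8.2958

8.2958


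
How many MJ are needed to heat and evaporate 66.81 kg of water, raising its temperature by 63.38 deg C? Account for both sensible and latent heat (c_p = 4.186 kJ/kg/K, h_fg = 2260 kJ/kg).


E = m_water * (4.186 * dT + 2260) / 1000
= 66.81 * (4.186 * 63.38 + 2260) / 1000
= 168.7159 MJ

168.7159 MJ


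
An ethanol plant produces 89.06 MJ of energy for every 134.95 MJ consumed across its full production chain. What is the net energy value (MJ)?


NEV = E_out - E_in
= 89.06 - 134.95
= -45.8900 MJ

-45.8900 MJ


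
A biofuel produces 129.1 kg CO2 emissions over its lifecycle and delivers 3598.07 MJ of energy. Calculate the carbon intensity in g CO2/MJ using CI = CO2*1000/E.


CI = CO2 * 1000 / E
= 129.1 * 1000 / 3598.07
= 35.8803 g CO2/MJ

35.8803 g CO2/MJ


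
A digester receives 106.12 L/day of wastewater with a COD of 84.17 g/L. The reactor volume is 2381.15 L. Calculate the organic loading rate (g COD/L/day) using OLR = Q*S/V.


OLR = Q * S / V
= 106.12 * 84.17 / 2381.15
= 3.7512 g/L/day

3.7512 g/L/day


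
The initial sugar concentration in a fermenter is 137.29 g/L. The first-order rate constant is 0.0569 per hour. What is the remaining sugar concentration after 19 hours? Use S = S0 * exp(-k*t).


S = S0 * exp(-k * t)
S = 137.29 * exp(-0.0569 * 19)
S = 46.5718 g/L

46.5718 g/L


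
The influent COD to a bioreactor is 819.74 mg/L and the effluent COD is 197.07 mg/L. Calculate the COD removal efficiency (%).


eta = (COD_in - COD_out) / COD_in * 100
= (819.74 - 197.07) / 819.74 * 100
= 75.9595%

75.9595%


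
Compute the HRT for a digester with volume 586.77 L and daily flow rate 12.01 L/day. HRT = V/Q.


HRT = V / Q
= 586.77 / 12.01
= 48.8568 days

48.8568 days


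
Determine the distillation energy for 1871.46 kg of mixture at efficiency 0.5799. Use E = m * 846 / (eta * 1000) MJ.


E = m * 846 / (eta * 1000)
= 1871.46 * 846 / (0.5799 * 1000)
= 2730.2210 MJ

2730.2210 MJ


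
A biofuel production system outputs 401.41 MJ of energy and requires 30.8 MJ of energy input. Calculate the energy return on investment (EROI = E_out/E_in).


EROI = E_out / E_in
= 401.41 / 30.8
= 13.0328

13.0328


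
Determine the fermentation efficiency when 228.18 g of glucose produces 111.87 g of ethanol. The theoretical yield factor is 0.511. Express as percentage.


Fermentation efficiency = (actual / (0.511 * glucose)) * 100
= (111.87 / (0.511 * 228.18)) * 100
= 95.9434%

95.9434%


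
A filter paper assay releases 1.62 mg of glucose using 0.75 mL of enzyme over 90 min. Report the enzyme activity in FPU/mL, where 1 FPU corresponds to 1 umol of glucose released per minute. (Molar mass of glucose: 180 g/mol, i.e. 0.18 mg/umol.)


Activity = glucose_mg / (0.18 mg/umol * V_mL * t_min)
= 1.62 / (0.18 * 0.75 * 90)
= 0.1333 FPU/mL

0.1333 FPU/mL


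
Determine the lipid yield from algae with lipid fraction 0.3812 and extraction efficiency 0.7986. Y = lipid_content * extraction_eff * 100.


Y = lipid_content * extraction_eff * 100
= 0.3812 * 0.7986 * 100
= 30.4426%

30.4426%


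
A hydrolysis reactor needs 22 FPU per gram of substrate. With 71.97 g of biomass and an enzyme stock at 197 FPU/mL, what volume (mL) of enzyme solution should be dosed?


V = dosage * m_sub / activity
V = 22 * 71.97 / 197
V = 8.0373 mL

8.0373 mL


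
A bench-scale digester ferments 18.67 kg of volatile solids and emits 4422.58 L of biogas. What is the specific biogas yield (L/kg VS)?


Y = V / VS
= 4422.58 / 18.67
= 236.8816 L/kg VS

236.8816 L/kg VS


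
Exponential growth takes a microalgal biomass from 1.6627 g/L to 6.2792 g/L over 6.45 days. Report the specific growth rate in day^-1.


mu = ln(X2/X1) / dt
= ln(6.2792/1.6627) / 6.45
= 0.2060 per day

0.2060 per day


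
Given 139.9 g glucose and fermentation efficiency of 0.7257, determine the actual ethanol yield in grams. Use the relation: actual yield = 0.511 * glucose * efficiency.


Actual ethanol: m = 0.511 * 139.9 * 0.7257
m = 51.8795 g

51.8795 g


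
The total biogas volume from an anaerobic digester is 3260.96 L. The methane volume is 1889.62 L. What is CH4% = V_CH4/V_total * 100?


CH4% = V_CH4 / V_total * 100
= 1889.62 / 3260.96 * 100
= 57.9467%

57.9467%


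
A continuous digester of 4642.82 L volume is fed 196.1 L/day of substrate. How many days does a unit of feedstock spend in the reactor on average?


HRT = V / Q
= 4642.82 / 196.1
= 23.6758 days

23.6758 days


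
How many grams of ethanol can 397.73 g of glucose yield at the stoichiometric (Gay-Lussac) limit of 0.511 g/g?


Theoretical ethanol yield: m_EtOH = 0.511 * m_glucose
m_EtOH = 0.511 * 397.73 = 203.2400 g

203.2400 g


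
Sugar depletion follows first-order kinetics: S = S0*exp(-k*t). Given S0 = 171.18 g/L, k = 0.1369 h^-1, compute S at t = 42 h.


S = S0 * exp(-k * t)
S = 171.18 * exp(-0.1369 * 42)
S = 0.5449 g/L

0.5449 g/L


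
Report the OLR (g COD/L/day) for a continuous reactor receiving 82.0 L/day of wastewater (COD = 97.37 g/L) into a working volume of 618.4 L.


OLR = Q * S / V
= 82.0 * 97.37 / 618.4
= 12.9113 g/L/day

12.9113 g/L/day


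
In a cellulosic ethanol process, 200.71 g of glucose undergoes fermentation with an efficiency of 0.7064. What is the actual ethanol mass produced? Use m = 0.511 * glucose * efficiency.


Actual ethanol: m = 0.511 * 200.71 * 0.7064
m = 72.4504 g

72.4504 g


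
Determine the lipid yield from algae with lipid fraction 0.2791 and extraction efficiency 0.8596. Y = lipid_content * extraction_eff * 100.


Y = lipid_content * extraction_eff * 100
= 0.2791 * 0.8596 * 100
= 23.9914%

23.9914%


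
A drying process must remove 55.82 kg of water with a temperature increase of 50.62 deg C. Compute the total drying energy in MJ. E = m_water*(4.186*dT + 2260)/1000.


E = m_water * (4.186 * dT + 2260) / 1000
= 55.82 * (4.186 * 50.62 + 2260) / 1000
= 137.9812 MJ

137.9812 MJ


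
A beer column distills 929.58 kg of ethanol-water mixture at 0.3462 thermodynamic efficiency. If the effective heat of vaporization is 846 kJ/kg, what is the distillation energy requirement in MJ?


E = m * 846 / (eta * 1000)
= 929.58 * 846 / (0.3462 * 1000)
= 2271.5906 MJ

2271.5906 MJ


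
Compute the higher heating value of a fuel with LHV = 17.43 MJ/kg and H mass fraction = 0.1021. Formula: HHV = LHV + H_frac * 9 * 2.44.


HHV = LHV + H_frac * 9 * 2.44
= 17.43 + 0.1021 * 9 * 2.44
= 19.6721 MJ/kg

19.6721 MJ/kg


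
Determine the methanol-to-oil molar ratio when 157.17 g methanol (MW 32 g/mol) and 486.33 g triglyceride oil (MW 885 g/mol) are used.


Molar ratio = n_MeOH / n_oil = (MeOH/32) / (oil/885) = (MeOH * 885) / (32 * oil)
= (157.17 * 885) / (32 * 486.33)
= 8.9378

8.9378


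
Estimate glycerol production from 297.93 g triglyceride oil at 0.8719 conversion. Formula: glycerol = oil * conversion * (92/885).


glycerol = oil * conv * (92/885)
= 297.93 * 0.8719 * 92 / 885
= 27.0038 g

27.0038 g


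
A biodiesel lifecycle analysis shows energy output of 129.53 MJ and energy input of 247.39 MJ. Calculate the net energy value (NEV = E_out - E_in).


NEV = E_out - E_in
= 129.53 - 247.39
= -117.8600 MJ

-117.8600 MJ


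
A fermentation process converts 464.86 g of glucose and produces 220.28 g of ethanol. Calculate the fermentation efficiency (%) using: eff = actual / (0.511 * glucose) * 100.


Fermentation efficiency = (actual / (0.511 * glucose)) * 100
= (220.28 / (0.511 * 464.86)) * 100
= 92.7325%

92.7325%


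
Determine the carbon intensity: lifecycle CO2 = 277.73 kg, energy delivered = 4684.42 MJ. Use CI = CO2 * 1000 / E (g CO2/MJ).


CI = CO2 * 1000 / E
= 277.73 * 1000 / 4684.42
= 59.2880 g CO2/MJ

59.2880 g CO2/MJ


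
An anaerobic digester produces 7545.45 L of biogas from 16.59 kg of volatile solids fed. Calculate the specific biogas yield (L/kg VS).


Y = V / VS
= 7545.45 / 16.59
= 454.8192 L/kg VS

454.8192 L/kg VS


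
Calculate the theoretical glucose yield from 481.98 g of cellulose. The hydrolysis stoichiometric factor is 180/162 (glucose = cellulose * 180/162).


glucose = cellulose * 180/162
= 481.98 * 180/162
= 535.5333 g

535.5333 g


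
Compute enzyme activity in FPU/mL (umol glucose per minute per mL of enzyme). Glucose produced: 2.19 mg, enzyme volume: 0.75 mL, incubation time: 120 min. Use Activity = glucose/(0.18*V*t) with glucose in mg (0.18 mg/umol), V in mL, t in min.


Activity = glucose_mg / (0.18 mg/umol * V_mL * t_min)
= 2.19 / (0.18 * 0.75 * 120)
= 0.1352 FPU/mL

0.1352 FPU/mL


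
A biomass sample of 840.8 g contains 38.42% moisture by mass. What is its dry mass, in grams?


Wd = Ww * (1 - MC/100)
= 840.8 * (1 - 38.42/100)
= 517.7646 g

517.7646 g


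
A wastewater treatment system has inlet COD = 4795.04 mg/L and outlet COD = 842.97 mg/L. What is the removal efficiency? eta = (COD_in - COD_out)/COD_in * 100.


eta = (COD_in - COD_out) / COD_in * 100
= (4795.04 - 842.97) / 4795.04 * 100
= 82.4200%

82.4200%


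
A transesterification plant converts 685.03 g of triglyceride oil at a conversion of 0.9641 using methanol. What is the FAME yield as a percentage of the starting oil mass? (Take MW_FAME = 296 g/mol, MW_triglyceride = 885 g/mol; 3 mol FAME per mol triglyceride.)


m_FAME = oil * conv * (3 * 296 / 885) = oil * conv * (888/885)
= 685.03 * 0.9641 * 888 / 885
= 662.6762 g
Y = m_FAME / oil * 100 = conv * (888/885) * 100
= 0.9641 * 888 / 885 * 100
= 96.74%

96.74%


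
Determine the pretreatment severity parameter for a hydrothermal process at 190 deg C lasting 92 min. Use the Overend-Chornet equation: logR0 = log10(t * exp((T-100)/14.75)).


logR0 = log10(t * exp((T - 100) / 14.75))
= log10(92 * exp((190 - 100) / 14.75))
= 4.6137

4.6137


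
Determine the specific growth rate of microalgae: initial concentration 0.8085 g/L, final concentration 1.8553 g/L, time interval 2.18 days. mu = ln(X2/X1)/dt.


mu = ln(X2/X1) / dt
= ln(1.8553/0.8085) / 2.18
= 0.3810 per day

0.3810 per day


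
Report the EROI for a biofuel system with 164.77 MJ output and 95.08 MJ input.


EROI = E_out / E_in
= 164.77 / 95.08
= 1.7330

1.7330


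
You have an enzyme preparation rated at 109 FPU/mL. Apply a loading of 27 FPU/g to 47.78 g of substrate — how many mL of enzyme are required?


V = dosage * m_sub / activity
V = 27 * 47.78 / 109
V = 11.8354 mL

11.8354 mL


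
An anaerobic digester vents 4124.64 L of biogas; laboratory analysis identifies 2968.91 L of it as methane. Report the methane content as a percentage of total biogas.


CH4% = V_CH4 / V_total * 100
= 2968.91 / 4124.64 * 100
= 71.9799%

71.9799%


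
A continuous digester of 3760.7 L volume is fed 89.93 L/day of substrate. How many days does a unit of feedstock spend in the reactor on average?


HRT = V / Q
= 3760.7 / 89.93
= 41.8181 days

41.8181 days


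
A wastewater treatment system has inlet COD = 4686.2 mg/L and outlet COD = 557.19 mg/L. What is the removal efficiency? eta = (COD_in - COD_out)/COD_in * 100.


eta = (COD_in - COD_out) / COD_in * 100
= (4686.2 - 557.19) / 4686.2 * 100
= 88.1100%

88.1100%


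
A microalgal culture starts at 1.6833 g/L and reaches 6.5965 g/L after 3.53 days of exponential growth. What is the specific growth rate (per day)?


mu = ln(X2/X1) / dt
= ln(6.5965/1.6833) / 3.53
= 0.3869 per day

0.3869 per day


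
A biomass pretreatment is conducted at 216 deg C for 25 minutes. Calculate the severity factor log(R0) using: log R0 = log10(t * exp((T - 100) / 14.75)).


logR0 = log10(t * exp((T - 100) / 14.75))
= log10(25 * exp((216 - 100) / 14.75))
= 4.8134

4.8134


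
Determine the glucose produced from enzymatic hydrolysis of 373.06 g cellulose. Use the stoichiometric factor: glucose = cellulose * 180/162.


glucose = cellulose * 180/162
= 373.06 * 180/162
= 414.5111 g

414.5111 g


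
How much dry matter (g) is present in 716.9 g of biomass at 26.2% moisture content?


Wd = Ww * (1 - MC/100)
= 716.9 * (1 - 26.2/100)
= 529.0722 g

529.0722 g


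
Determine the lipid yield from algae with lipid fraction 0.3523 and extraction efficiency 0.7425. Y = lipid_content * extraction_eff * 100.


Y = lipid_content * extraction_eff * 100
= 0.3523 * 0.7425 * 100
= 26.1583%

26.1583%


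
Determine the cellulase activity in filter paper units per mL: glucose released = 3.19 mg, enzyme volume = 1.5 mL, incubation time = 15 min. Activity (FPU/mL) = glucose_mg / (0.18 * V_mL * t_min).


Activity = glucose_mg / (0.18 mg/umol * V_mL * t_min)
= 3.19 / (0.18 * 1.5 * 15)
= 0.7877 FPU/mL

0.7877 FPU/mL


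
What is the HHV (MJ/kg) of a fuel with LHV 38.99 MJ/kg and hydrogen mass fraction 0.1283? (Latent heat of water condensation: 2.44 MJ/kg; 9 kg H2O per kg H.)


HHV = LHV + H_frac * 9 * 2.44
= 38.99 + 0.1283 * 9 * 2.44
= 41.8075 MJ/kg

41.8075 MJ/kg


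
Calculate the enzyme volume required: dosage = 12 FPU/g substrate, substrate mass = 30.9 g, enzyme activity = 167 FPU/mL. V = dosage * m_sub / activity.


V = dosage * m_sub / activity
V = 12 * 30.9 / 167
V = 2.2204 mL

2.2204 mL


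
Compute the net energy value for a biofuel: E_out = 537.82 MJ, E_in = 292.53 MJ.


NEV = E_out - E_in
= 537.82 - 292.53
= 245.2900 MJ

245.2900 MJ


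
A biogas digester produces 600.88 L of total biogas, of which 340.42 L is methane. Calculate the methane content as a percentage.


CH4% = V_CH4 / V_total * 100
= 340.42 / 600.88 * 100
= 56.6536%

56.6536%


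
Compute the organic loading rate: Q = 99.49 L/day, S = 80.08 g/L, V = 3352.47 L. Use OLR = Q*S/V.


OLR = Q * S / V
= 99.49 * 80.08 / 3352.47
= 2.3765 g/L/day

2.3765 g/L/day


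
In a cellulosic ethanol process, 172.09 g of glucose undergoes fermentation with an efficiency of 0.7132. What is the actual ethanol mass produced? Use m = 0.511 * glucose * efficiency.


Actual ethanol: m = 0.511 * 172.09 * 0.7132
m = 62.7174 g

62.7174 g


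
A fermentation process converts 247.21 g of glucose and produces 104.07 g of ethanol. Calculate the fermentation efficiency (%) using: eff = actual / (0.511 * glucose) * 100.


Fermentation efficiency = (actual / (0.511 * glucose)) * 100
= (104.07 / (0.511 * 247.21)) * 100
= 82.3832%

82.3832%


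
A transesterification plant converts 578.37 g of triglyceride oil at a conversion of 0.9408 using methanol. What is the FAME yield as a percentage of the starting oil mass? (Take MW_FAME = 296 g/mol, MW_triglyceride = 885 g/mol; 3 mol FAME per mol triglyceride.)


m_FAME = oil * conv * (3 * 296 / 885) = oil * conv * (888/885)
= 578.37 * 0.9408 * 888 / 885
= 545.9750 g
Y = m_FAME / oil * 100 = conv * (888/885) * 100
= 0.9408 * 888 / 885 * 100
= 94.40%

94.40%


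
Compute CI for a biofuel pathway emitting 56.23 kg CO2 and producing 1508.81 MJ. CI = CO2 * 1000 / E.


CI = CO2 * 1000 / E
= 56.23 * 1000 / 1508.81
= 37.2678 g CO2/MJ

37.2678 g CO2/MJ


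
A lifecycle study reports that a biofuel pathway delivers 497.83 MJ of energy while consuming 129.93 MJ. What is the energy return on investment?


EROI = E_out / E_in
= 497.83 / 129.93
= 3.8315

3.8315


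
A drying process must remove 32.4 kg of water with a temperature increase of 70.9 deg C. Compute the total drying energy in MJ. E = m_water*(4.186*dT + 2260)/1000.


E = m_water * (4.186 * dT + 2260) / 1000
= 32.4 * (4.186 * 70.9 + 2260) / 1000
= 82.8399 MJ

82.8399 MJ


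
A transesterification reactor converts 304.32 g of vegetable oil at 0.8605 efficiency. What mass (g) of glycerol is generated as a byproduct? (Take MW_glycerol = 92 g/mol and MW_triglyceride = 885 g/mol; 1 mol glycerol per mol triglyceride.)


glycerol = oil * conv * (92/885)
= 304.32 * 0.8605 * 92 / 885
= 27.2224 g

27.2224 g


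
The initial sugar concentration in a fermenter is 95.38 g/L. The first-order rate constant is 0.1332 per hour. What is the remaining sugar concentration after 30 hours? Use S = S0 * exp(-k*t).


S = S0 * exp(-k * t)
S = 95.38 * exp(-0.1332 * 30)
S = 1.7539 g/L

1.7539 g/L


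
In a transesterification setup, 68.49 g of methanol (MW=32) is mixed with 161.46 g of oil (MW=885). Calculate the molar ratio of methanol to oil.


Molar ratio = n_MeOH / n_oil = (MeOH/32) / (oil/885) = (MeOH * 885) / (32 * oil)
= (68.49 * 885) / (32 * 161.46)
= 11.7316

11.7316


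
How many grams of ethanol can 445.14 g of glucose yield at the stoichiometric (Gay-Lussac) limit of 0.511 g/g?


Theoretical ethanol yield: m_EtOH = 0.511 * m_glucose
m_EtOH = 0.511 * 445.14 = 227.4665 g

227.4665 g


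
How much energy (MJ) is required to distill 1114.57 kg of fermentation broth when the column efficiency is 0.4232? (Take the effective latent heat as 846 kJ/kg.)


E = m * 846 / (eta * 1000)
= 1114.57 * 846 / (0.4232 * 1000)
= 2228.0865 MJ

2228.0865 MJ


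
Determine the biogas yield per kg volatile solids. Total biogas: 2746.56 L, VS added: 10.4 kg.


Y = V / VS
= 2746.56 / 10.4
= 264.0923 L/kg VS

264.0923 L/kg VS


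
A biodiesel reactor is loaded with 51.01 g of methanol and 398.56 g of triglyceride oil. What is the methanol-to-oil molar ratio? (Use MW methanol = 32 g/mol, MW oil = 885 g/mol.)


Molar ratio = n_MeOH / n_oil = (MeOH/32) / (oil/885) = (MeOH * 885) / (32 * oil)
= (51.01 * 885) / (32 * 398.56)
= 3.5396

3.5396


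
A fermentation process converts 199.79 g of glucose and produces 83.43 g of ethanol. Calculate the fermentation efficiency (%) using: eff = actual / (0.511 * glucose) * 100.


Fermentation efficiency = (actual / (0.511 * glucose)) * 100
= (83.43 / (0.511 * 199.79)) * 100
= 81.7199%

81.7199%


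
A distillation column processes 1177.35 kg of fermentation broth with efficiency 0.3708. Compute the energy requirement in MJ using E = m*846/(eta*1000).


E = m * 846 / (eta * 1000)
= 1177.35 * 846 / (0.3708 * 1000)
= 2686.1869 MJ

2686.1869 MJ


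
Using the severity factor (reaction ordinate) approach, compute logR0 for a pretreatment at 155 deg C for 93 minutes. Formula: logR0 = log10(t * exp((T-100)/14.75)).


logR0 = log10(t * exp((T - 100) / 14.75))
= log10(93 * exp((155 - 100) / 14.75))
= 3.5879

3.5879


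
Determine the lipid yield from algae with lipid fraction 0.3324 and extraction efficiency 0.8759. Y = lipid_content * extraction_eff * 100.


Y = lipid_content * extraction_eff * 100
= 0.3324 * 0.8759 * 100
= 29.1149%

29.1149%


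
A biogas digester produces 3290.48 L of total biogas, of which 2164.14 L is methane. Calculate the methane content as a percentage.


CH4% = V_CH4 / V_total * 100
= 2164.14 / 3290.48 * 100
= 65.7697%

65.7697%


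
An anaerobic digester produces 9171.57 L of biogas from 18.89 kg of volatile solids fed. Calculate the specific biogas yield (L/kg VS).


Y = V / VS
= 9171.57 / 18.89
= 485.5251 L/kg VS

485.5251 L/kg VS


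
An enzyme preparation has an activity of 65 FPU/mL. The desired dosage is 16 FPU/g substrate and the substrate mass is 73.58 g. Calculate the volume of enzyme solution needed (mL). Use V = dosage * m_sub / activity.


V = dosage * m_sub / activity
V = 16 * 73.58 / 65
V = 18.1120 mL

18.1120 mL


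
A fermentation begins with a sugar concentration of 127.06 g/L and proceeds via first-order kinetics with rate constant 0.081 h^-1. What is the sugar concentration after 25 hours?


S = S0 * exp(-k * t)
S = 127.06 * exp(-0.081 * 25)
S = 16.7711 g/L

16.7711 g/L


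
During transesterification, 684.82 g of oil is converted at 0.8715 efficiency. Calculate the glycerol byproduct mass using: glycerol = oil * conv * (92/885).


glycerol = oil * conv * (92/885)
= 684.82 * 0.8715 * 92 / 885
= 62.0424 g

62.0424 g


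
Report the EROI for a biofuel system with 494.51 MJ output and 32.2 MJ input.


EROI = E_out / E_in
= 494.51 / 32.2
= 15.3575

15.3575


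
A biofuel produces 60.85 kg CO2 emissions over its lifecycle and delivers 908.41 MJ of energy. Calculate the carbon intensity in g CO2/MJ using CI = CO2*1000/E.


CI = CO2 * 1000 / E
= 60.85 * 1000 / 908.41
= 66.9852 g CO2/MJ

66.9852 g CO2/MJ


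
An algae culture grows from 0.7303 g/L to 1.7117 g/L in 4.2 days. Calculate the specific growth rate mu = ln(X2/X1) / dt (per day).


mu = ln(X2/X1) / dt
= ln(1.7117/0.7303) / 4.2
= 0.2028 per day

0.2028 per day


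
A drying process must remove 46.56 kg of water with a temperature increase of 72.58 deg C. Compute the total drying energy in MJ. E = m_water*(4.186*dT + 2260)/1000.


E = m_water * (4.186 * dT + 2260) / 1000
= 46.56 * (4.186 * 72.58 + 2260) / 1000
= 119.3715 MJ

119.3715 MJ


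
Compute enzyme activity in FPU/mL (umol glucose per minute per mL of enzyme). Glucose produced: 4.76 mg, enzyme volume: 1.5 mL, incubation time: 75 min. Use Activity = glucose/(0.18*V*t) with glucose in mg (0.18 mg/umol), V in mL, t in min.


Activity = glucose_mg / (0.18 mg/umol * V_mL * t_min)
= 4.76 / (0.18 * 1.5 * 75)
= 0.2351 FPU/mL

0.2351 FPU/mL


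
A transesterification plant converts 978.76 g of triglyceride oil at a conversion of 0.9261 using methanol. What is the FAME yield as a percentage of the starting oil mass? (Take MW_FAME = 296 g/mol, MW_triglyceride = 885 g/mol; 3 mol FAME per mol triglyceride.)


m_FAME = oil * conv * (3 * 296 / 885) = oil * conv * (888/885)
= 978.76 * 0.9261 * 888 / 885
= 909.5023 g
Y = m_FAME / oil * 100 = conv * (888/885) * 100
= 0.9261 * 888 / 885 * 100
= 92.92%

92.92%


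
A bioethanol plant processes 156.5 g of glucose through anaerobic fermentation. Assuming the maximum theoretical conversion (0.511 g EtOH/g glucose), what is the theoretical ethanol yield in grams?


Theoretical ethanol yield: m_EtOH = 0.511 * m_glucose
m_EtOH = 0.511 * 156.5 = 79.9715 g

79.9715 g


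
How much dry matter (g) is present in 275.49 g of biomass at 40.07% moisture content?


Wd = Ww * (1 - MC/100)
= 275.49 * (1 - 40.07/100)
= 165.1012 g

165.1012 g


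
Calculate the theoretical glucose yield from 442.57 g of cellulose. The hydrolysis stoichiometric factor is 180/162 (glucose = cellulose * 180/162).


glucose = cellulose * 180/162
= 442.57 * 180/162
= 491.7444 g

491.7444 g


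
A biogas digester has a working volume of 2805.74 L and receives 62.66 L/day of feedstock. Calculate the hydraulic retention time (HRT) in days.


HRT = V / Q
= 2805.74 / 62.66
= 44.7772 days

44.7772 days


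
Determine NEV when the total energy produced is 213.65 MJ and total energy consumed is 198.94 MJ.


NEV = E_out - E_in
= 213.65 - 198.94
= 14.7100 MJ

14.7100 MJ


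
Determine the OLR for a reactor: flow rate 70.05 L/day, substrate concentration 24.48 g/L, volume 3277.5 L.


OLR = Q * S / V
= 70.05 * 24.48 / 3277.5
= 0.5232 g/L/day

0.5232 g/L/day
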